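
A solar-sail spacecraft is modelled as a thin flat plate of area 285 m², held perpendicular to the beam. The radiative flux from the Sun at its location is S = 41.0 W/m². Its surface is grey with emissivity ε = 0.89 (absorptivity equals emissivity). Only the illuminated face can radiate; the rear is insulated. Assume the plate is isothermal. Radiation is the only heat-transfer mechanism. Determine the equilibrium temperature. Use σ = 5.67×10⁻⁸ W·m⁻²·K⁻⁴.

T ≈ 164 K

At equilibrium, absorbed power = emitted power.
Absorbing cross-section = A = 285.0 m²; emitting surface = A = 285.0 m² (ratio 1).
εS·A_cross = εσ·A_surf·T⁴  ⇒  T⁴ = S/(1σ)   (ε cancels).
T⁴ = 41.0/(1·5.67×10⁻⁸) = 7.231×10⁸ K⁴.
T = (7.231×10⁸)^(1/4).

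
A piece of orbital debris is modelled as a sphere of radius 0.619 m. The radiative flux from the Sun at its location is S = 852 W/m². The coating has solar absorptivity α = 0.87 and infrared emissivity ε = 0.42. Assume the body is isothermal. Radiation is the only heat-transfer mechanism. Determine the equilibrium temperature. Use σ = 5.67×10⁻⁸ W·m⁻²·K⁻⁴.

At equilibrium, absorbed power = emitted power.
Absorbing cross-section = πr² = 1.204 m²; emitting surface = 4πr² = 4.815 m² (ratio 4).
αS·A_cross = εσ·A_surf·T⁴  ⇒  T⁴ = αS/(ε·4σ).
T⁴ = 0.870·852/(0.42·4·5.67×10⁻⁸) = 7.782×10⁹ K⁴.
T = (7.782×10⁹)^(1/4).

T ≈ 297 K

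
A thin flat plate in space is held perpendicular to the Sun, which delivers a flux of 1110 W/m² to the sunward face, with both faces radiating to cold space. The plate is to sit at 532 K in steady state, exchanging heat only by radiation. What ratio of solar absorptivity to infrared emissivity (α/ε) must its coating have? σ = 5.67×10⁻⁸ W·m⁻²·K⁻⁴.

α/ε ≈ 8.18

Balance: αS·A = εσ·2A·T⁴ ⇒ α/ε = 2σT⁴/S.
α/ε = 2·5.67×10⁻⁸·(532)⁴/1110 = 2·5.67×10⁻⁸·8.010×10¹⁰/1110.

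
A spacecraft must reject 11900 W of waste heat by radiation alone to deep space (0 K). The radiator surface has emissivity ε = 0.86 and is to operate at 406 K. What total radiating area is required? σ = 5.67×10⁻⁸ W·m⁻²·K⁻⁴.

P = εσA T⁴ ⇒ A = P/(εσT⁴).
T⁴ = 2.717×10¹⁰ K⁴.
A = 11900/(0.86 × 5.67×10⁻⁸ × 2.717×10¹⁰).

A ≈ 8.98 m²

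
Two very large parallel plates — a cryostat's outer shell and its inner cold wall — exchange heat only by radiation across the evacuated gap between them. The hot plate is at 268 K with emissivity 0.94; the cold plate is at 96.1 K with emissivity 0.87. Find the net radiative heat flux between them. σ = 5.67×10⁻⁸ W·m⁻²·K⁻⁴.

q ≈ 237 W/m²

For two infinite grey parallel plates, q = σ(T₁⁴ − T₂⁴)/(1/ε₁ + 1/ε₂ − 1).
T₁⁴ − T₂⁴ = 5.159×10⁹ − 8.529×10⁷ = 5.073×10⁹ K⁴.
1/ε₁ + 1/ε₂ − 1 = 1.064 + 1.149 − 1 = 1.213.
q = 5.67×10⁻⁸ × 5.073×10⁹ / 1.213.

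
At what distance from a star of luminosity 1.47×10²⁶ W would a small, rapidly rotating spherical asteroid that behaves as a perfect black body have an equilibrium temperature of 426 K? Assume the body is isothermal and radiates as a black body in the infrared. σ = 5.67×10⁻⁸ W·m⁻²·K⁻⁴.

d ≈ 3.96×10¹⁰ m

For an isothermal black-emitting sphere, (1−a)S·πr² = σ·4πr²·T⁴ ⇒ S = 4σT⁴/(1−a).
S = 4·5.67×10⁻⁸·(426)⁴/1.00 = 7469 W/m².
Flux falls as S = L/(4πd²), so d = √(L/(4πS)) = √(1.47×10²⁶/(4π·7469)).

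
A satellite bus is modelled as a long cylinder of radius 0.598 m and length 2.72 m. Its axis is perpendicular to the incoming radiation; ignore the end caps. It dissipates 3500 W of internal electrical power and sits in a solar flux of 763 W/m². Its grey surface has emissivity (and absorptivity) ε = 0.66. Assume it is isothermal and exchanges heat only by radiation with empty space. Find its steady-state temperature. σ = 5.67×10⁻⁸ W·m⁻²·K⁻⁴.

T ≈ 340 K

At steady state, absorbed solar power + internal power = radiated power.
Absorbed: α·S·A_cross = 0.66·763·3.253 = 1638 W (cross-section 2rL).
Total input = 1638 + 3500 = 5138 W.
Radiated: εσ·A_surf·T⁴ with A_surf = 2πrL = 10.22 m².
T⁴ = 5138/(0.66·5.67×10⁻⁸·10.22) = 1.343×10¹⁰ K⁴.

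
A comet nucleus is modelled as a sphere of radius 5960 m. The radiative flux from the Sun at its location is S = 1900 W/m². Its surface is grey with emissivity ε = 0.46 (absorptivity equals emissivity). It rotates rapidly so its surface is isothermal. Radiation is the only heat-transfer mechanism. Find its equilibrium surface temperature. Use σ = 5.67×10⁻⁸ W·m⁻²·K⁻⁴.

T ≈ 303 K

At equilibrium, absorbed power = emitted power.
Absorbing cross-section = πr² = 1.116×10⁸ m²; emitting surface = 4πr² = 4.464×10⁸ m² (ratio 4).
εS·A_cross = εσ·A_surf·T⁴  ⇒  T⁴ = S/(4σ)   (ε cancels).
T⁴ = 1900/(4·5.67×10⁻⁸) = 8.377×10⁹ K⁴.
T = (8.377×10⁹)^(1/4).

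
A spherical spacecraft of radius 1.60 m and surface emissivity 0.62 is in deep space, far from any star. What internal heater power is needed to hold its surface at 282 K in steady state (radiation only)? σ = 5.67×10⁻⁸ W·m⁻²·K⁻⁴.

P = εσ·4πr²·T⁴.
4πr² = 32.17 m²; T⁴ = 6.324×10⁹ K⁴.
P = 0.62·5.67×10⁻⁸·32.17·6.324×10⁹.

P ≈ 7150 W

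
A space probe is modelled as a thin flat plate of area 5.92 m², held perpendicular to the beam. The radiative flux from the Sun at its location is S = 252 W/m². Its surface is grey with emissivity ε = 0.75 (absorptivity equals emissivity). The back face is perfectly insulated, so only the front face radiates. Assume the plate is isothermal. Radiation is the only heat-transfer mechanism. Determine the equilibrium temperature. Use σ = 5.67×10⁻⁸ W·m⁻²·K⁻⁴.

At equilibrium, absorbed power = emitted power.
Absorbing cross-section = A = 5.920 m²; emitting surface = A = 5.920 m² (ratio 1).
εS·A_cross = εσ·A_surf·T⁴  ⇒  T⁴ = S/(1σ)   (ε cancels).
T⁴ = 252/(1·5.67×10⁻⁸) = 4.444×10⁹ K⁴.
T = (4.444×10⁹)^(1/4).

T ≈ 258 K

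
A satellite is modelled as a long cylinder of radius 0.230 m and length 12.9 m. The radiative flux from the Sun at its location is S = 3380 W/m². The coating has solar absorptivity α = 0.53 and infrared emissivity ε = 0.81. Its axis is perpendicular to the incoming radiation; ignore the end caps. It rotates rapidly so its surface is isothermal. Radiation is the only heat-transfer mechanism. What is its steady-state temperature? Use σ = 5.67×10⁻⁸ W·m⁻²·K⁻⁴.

T ≈ 334 K

At equilibrium, absorbed power = emitted power.
Absorbing cross-section = 2rL = 5.934 m²; emitting surface = 2πrL = 18.64 m² (ratio π).
αS·A_cross = εσ·A_surf·T⁴  ⇒  T⁴ = αS/(ε·πσ).
T⁴ = 0.530·3380/(0.81·π·5.67×10⁻⁸) = 1.242×10¹⁰ K⁴.
T = (1.242×10¹⁰)^(1/4).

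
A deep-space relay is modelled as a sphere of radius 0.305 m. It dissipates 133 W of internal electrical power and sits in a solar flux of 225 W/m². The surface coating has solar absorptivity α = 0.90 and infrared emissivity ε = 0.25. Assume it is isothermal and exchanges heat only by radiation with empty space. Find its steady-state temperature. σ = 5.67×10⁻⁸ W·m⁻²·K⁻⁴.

T ≈ 328 K

At steady state, absorbed solar power + internal power = radiated power.
Absorbed: α·S·A_cross = 0.90·225·0.2922 = 59.18 W (cross-section πr²).
Total input = 59.18 + 133 = 192.2 W.
Radiated: εσ·A_surf·T⁴ with A_surf = 4πr² = 1.169 m².
T⁴ = 192.2/(0.25·5.67×10⁻⁸·1.169) = 1.160×10¹⁰ K⁴.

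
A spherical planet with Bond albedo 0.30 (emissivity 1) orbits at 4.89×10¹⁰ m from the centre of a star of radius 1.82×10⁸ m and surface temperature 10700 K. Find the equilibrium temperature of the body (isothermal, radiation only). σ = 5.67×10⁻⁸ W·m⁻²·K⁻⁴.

The star's surface emits σT_*⁴; at distance d the flux is S = σT_*⁴(R_*/d)².
S = 5.67×10⁻⁸·(10700)⁴·(1.82×10⁸/4.89×10¹⁰)² = 10300 W/m².
For an isothermal sphere T⁴ = (1−a)S/(4σ) = 3.178×10¹⁰ K⁴.

T ≈ 422 K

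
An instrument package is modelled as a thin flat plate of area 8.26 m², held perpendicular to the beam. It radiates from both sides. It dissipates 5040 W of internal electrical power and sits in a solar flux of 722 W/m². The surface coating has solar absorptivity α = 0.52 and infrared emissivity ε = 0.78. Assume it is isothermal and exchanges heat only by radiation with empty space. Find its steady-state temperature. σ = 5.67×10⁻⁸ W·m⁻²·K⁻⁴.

T ≈ 325 K

At steady state, absorbed solar power + internal power = radiated power.
Absorbed: α·S·A_cross = 0.52·722·8.260 = 3101 W (cross-section A).
Total input = 3101 + 5040 = 8141 W.
Radiated: εσ·A_surf·T⁴ with A_surf = 2A = 16.52 m².
T⁴ = 8141/(0.78·5.67×10⁻⁸·16.52) = 1.114×10¹⁰ K⁴.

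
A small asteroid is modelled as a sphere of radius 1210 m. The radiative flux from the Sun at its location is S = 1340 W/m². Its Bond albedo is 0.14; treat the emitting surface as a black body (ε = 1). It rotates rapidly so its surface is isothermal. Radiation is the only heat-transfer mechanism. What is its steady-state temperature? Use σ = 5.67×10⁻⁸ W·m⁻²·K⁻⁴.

T ≈ 267 K

At equilibrium, absorbed power = emitted power.
Absorbing cross-section = πr² = 4.600×10⁶ m²; emitting surface = 4πr² = 1.840×10⁷ m² (ratio 4).
(1−a)S·A_cross = εσ·A_surf·T⁴  ⇒  T⁴ = (1−a)S/(4σ).
T⁴ = 0.860·1340/(4·5.67×10⁻⁸) = 5.081×10⁹ K⁴.
T = (5.081×10⁹)^(1/4).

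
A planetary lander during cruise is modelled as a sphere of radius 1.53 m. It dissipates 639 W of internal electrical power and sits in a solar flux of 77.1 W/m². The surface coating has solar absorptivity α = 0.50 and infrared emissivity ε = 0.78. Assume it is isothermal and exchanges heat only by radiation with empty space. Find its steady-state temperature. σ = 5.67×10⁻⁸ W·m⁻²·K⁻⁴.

T ≈ 163 K

At steady state, absorbed solar power + internal power = radiated power.
Absorbed: α·S·A_cross = 0.50·77.1·7.354 = 283.5 W (cross-section πr²).
Total input = 283.5 + 639 = 922.5 W.
Radiated: εσ·A_surf·T⁴ with A_surf = 4πr² = 29.42 m².
T⁴ = 922.5/(0.78·5.67×10⁻⁸·29.42) = 7.091×10⁸ K⁴.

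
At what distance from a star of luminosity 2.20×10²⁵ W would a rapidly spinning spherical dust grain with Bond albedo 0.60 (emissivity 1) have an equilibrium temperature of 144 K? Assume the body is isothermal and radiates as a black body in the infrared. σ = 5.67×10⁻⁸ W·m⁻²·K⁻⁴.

d ≈ 8.47×10¹⁰ m

For an isothermal black-emitting sphere, (1−a)S·πr² = σ·4πr²·T⁴ ⇒ S = 4σT⁴/(1−a).
S = 4·5.67×10⁻⁸·(144)⁴/0.400 = 243.8 W/m².
Flux falls as S = L/(4πd²), so d = √(L/(4πS)) = √(2.20×10²⁵/(4π·243.8)).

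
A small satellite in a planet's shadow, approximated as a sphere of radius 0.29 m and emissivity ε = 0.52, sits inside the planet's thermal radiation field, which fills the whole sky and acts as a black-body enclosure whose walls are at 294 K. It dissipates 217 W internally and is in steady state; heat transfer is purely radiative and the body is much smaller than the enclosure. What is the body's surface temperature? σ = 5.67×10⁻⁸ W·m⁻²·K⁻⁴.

For a small grey body in a large enclosure, net radiated power = εσA(T⁴ − T_w⁴).
Steady state: P = εσA(T⁴ − T_w⁴) with A = 4πr² = 1.057 m².
T⁴ = P/(εσA) + T_w⁴ = 217/(0.52·5.67×10⁻⁸·1.057) + (294)⁴
    = 6.964×10⁹ + 7.471×10⁹ = 1.444×10¹⁰ K⁴.

T ≈ 347 K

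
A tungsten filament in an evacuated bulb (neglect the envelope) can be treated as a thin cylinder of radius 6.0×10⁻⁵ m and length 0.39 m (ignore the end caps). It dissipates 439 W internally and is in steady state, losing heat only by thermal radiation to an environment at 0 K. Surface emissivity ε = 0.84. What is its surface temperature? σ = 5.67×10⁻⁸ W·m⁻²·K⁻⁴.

T ≈ 2810 K

Steady state: internal power = radiated power, P = εσA T⁴.
Radiating area A = 2πrL = 1.470×10⁻⁴ m².
T⁴ = P/(εσA) = 439/(0.84·5.67×10⁻⁸·1.470×10⁻⁴) = 6.269×10¹³ K⁴.
T = (6.269×10¹³)^(1/4).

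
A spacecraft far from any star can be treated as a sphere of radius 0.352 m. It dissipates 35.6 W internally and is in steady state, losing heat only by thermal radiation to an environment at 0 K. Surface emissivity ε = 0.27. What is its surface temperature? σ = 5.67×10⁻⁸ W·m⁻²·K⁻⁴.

Steady state: internal power = radiated power, P = εσA T⁴.
Radiating area A = 4πr² = 1.557 m².
T⁴ = P/(εσA) = 35.6/(0.27·5.67×10⁻⁸·1.557) = 1.494×10⁹ K⁴.
T = (1.494×10⁹)^(1/4).

T ≈ 197 K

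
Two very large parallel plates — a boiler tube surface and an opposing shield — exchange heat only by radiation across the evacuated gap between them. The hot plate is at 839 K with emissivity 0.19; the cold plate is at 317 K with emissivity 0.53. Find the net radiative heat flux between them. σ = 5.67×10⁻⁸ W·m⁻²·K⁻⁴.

q ≈ 4480 W/m²

For two infinite grey parallel plates, q = σ(T₁⁴ − T₂⁴)/(1/ε₁ + 1/ε₂ − 1).
T₁⁴ − T₂⁴ = 4.955×10¹¹ − 1.010×10¹⁰ = 4.854×10¹¹ K⁴.
1/ε₁ + 1/ε₂ − 1 = 5.263 + 1.887 − 1 = 6.150.
q = 5.67×10⁻⁸ × 4.854×10¹¹ / 6.150.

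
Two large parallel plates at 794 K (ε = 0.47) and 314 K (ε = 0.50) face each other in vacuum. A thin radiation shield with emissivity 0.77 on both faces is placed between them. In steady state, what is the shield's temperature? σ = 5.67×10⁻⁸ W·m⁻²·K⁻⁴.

T_s ≈ 667 K

In steady state the net flux on the hot side equals that on the cold side.
σ(T₁⁴−T_s⁴)/D₁ = σ(T_s⁴−T₂⁴)/D₂, with D₁ = 1/ε₁+1/ε_s−1 = 2.426, D₂ = 1/ε_s+1/ε₂−1 = 2.299.
Solve for T_s⁴: T_s⁴ = (D₂·T₁⁴ + D₁·T₂⁴)/(D₁+D₂) = 1.983×10¹¹ K⁴.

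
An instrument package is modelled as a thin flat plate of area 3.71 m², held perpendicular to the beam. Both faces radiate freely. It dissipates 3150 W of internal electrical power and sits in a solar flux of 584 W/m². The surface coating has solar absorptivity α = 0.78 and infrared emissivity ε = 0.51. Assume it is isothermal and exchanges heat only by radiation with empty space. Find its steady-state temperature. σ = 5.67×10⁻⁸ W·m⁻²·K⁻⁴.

T ≈ 388 K

At steady state, absorbed solar power + internal power = radiated power.
Absorbed: α·S·A_cross = 0.78·584·3.710 = 1690 W (cross-section A).
Total input = 1690 + 3150 = 4840 W.
Radiated: εσ·A_surf·T⁴ with A_surf = 2A = 7.420 m².
T⁴ = 4840/(0.51·5.67×10⁻⁸·7.420) = 2.256×10¹⁰ K⁴.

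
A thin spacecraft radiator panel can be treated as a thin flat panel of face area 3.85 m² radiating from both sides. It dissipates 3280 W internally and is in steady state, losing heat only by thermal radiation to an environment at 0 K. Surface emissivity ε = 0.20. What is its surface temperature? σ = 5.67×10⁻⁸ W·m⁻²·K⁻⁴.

Steady state: internal power = radiated power, P = εσA T⁴.
Radiating area A = 2·3.85 = 7.700 m².
T⁴ = P/(εσA) = 3280/(0.20·5.67×10⁻⁸·7.700) = 3.756×10¹⁰ K⁴.
T = (3.756×10¹⁰)^(1/4).

T ≈ 440 K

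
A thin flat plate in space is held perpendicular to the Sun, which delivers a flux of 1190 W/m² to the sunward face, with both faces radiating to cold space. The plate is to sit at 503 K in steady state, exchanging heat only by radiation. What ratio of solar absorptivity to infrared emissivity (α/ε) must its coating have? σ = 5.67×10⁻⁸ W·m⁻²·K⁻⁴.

α/ε ≈ 6.10

Balance: αS·A = εσ·2A·T⁴ ⇒ α/ε = 2σT⁴/S.
α/ε = 2·5.67×10⁻⁸·(503)⁴/1190 = 2·5.67×10⁻⁸·6.401×10¹⁰/1190.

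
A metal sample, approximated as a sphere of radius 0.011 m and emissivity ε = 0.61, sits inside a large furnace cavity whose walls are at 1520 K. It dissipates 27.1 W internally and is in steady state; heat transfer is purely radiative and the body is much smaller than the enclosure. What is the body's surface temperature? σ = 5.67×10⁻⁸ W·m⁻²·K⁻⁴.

For a small grey body in a large enclosure, net radiated power = εσA(T⁴ − T_w⁴).
Steady state: P = εσA(T⁴ − T_w⁴) with A = 4πr² = 0.001521 m².
T⁴ = P/(εσA) + T_w⁴ = 27.1/(0.61·5.67×10⁻⁸·0.001521) + (1520)⁴
    = 5.153×10¹¹ + 5.338×10¹² = 5.853×10¹² K⁴.

T ≈ 1560 K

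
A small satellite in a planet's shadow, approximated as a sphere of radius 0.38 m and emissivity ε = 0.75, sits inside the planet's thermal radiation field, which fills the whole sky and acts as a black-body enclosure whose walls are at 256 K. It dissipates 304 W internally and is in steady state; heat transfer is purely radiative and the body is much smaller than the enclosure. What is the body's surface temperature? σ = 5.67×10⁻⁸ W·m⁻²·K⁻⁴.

T ≈ 301 K

For a small grey body in a large enclosure, net radiated power = εσA(T⁴ − T_w⁴).
Steady state: P = εσA(T⁴ − T_w⁴) with A = 4πr² = 1.815 m².
T⁴ = P/(εσA) + T_w⁴ = 304/(0.75·5.67×10⁻⁸·1.815) + (256)⁴
    = 3.940×10⁹ + 4.295×10⁹ = 8.235×10⁹ K⁴.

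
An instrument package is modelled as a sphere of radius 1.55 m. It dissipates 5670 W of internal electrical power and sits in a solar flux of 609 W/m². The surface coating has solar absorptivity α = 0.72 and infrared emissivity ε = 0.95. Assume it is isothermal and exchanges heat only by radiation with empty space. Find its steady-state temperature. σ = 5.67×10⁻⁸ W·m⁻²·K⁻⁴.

T ≈ 273 K

At steady state, absorbed solar power + internal power = radiated power.
Absorbed: α·S·A_cross = 0.72·609·7.548 = 3310 W (cross-section πr²).
Total input = 3310 + 5670 = 8980 W.
Radiated: εσ·A_surf·T⁴ with A_surf = 4πr² = 30.19 m².
T⁴ = 8980/(0.95·5.67×10⁻⁸·30.19) = 5.522×10⁹ K⁴.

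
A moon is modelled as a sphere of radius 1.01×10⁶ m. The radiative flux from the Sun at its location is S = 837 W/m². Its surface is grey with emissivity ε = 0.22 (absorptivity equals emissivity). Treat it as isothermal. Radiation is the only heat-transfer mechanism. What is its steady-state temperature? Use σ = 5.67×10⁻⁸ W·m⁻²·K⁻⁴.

At equilibrium, absorbed power = emitted power.
Absorbing cross-section = πr² = 3.205×10¹² m²; emitting surface = 4πr² = 1.282×10¹³ m² (ratio 4).
εS·A_cross = εσ·A_surf·T⁴  ⇒  T⁴ = S/(4σ)   (ε cancels).
T⁴ = 837/(4·5.67×10⁻⁸) = 3.690×10⁹ K⁴.
T = (3.690×10⁹)^(1/4).

T ≈ 246 K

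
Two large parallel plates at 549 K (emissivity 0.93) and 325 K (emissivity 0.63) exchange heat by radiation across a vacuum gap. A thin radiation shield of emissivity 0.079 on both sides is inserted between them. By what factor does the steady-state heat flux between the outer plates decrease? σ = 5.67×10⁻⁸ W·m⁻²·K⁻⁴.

factor ≈ 15.6

Without shield: q₀ = σΔ(T⁴)/(1/ε₁+1/ε₂−1) with denominator 1.663.
With shield the two gaps are in series; the resistances add: (1/ε₁+1/ε_s−1)+(1/ε_s+1/ε₂−1) = 12.73+13.25 = 25.98.
Heat-flux ratio q₀/q = 25.98/1.663.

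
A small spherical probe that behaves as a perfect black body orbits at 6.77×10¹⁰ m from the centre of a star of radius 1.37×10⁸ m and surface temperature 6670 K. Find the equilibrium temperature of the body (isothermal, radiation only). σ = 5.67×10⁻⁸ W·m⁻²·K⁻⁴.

T ≈ 212 K

The star's surface emits σT_*⁴; at distance d the flux is S = σT_*⁴(R_*/d)².
S = 5.67×10⁻⁸·(6670)⁴·(1.37×10⁸/6.77×10¹⁰)² = 459.6 W/m².
For an isothermal sphere T⁴ = (1−a)S/(4σ) = 2.026×10⁹ K⁴.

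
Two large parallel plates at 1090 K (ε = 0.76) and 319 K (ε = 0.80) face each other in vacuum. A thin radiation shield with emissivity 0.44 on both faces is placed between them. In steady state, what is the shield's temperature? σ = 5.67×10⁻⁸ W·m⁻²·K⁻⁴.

In steady state the net flux on the hot side equals that on the cold side.
σ(T₁⁴−T_s⁴)/D₁ = σ(T_s⁴−T₂⁴)/D₂, with D₁ = 1/ε₁+1/ε_s−1 = 2.589, D₂ = 1/ε_s+1/ε₂−1 = 2.523.
Solve for T_s⁴: T_s⁴ = (D₂·T₁⁴ + D₁·T₂⁴)/(D₁+D₂) = 7.020×10¹¹ K⁴.

T_s ≈ 915 K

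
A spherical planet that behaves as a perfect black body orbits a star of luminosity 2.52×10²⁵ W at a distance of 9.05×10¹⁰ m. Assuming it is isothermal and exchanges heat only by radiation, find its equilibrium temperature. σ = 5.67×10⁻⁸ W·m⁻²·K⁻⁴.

T ≈ 181 K

First find the stellar flux at distance d: S = L/(4πd²) = 2.52×10²⁵/(4π·(9.05×10¹⁰)²) = 244.8 W/m².
For an isothermal sphere, absorbed (1−a)S·πr² = emitted σ·4πr²·T⁴, so T⁴ = (1−a)S/(4σ).
T⁴ = 1.00·244.8/(4·5.67×10⁻⁸) = 1.080×10⁹ K⁴.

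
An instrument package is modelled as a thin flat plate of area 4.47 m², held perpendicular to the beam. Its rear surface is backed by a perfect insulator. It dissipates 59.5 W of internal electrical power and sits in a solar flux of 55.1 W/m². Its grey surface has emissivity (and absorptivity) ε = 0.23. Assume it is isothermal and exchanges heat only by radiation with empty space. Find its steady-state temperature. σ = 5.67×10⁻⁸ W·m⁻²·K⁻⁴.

At steady state, absorbed solar power + internal power = radiated power.
Absorbed: α·S·A_cross = 0.23·55.1·4.470 = 56.65 W (cross-section A).
Total input = 56.65 + 59.5 = 116.1 W.
Radiated: εσ·A_surf·T⁴ with A_surf = A = 4.470 m².
T⁴ = 116.1/(0.23·5.67×10⁻⁸·4.470) = 1.992×10⁹ K⁴.

T ≈ 211 K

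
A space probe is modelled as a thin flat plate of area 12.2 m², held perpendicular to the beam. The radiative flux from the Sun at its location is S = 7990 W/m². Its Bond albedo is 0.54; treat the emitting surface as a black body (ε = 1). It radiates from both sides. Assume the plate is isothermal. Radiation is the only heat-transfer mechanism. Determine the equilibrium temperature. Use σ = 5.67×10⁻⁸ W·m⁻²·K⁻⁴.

T ≈ 424 K

At equilibrium, absorbed power = emitted power.
Absorbing cross-section = A = 12.20 m²; emitting surface = 2A = 24.40 m² (ratio 2).
(1−a)S·A_cross = εσ·A_surf·T⁴  ⇒  T⁴ = (1−a)S/(2σ).
T⁴ = 0.460·7990/(2·5.67×10⁻⁸) = 3.241×10¹⁰ K⁴.
T = (3.241×10¹⁰)^(1/4).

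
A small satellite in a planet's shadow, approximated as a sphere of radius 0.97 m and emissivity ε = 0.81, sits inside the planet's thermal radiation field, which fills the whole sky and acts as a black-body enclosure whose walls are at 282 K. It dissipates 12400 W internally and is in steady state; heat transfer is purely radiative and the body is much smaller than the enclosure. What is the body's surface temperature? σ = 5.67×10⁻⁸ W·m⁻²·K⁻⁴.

For a small grey body in a large enclosure, net radiated power = εσA(T⁴ − T_w⁴).
Steady state: P = εσA(T⁴ − T_w⁴) with A = 4πr² = 11.82 m².
T⁴ = P/(εσA) + T_w⁴ = 12400/(0.81·5.67×10⁻⁸·11.82) + (282)⁴
    = 2.283×10¹⁰ + 6.324×10⁹ = 2.916×10¹⁰ K⁴.

T ≈ 413 K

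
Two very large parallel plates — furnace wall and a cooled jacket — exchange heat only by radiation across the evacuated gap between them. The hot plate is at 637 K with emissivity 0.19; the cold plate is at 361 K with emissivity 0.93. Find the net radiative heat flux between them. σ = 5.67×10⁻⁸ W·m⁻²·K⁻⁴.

For two infinite grey parallel plates, q = σ(T₁⁴ − T₂⁴)/(1/ε₁ + 1/ε₂ − 1).
T₁⁴ − T₂⁴ = 1.646×10¹¹ − 1.698×10¹⁰ = 1.477×10¹¹ K⁴.
1/ε₁ + 1/ε₂ − 1 = 5.263 + 1.075 − 1 = 5.338.
q = 5.67×10⁻⁸ × 1.477×10¹¹ / 5.338.

q ≈ 1570 W/m²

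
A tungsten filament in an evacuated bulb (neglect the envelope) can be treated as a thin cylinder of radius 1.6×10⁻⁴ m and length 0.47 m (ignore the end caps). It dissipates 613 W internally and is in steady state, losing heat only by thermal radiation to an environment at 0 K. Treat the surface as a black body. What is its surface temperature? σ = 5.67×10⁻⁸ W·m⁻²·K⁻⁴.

Steady state: internal power = radiated power, P = εσA T⁴.
Radiating area A = 2πrL = 4.725×10⁻⁴ m².
T⁴ = P/(εσA) = 613/(1.0·5.67×10⁻⁸·4.725×10⁻⁴) = 2.288×10¹³ K⁴.
T = (2.288×10¹³)^(1/4).

T ≈ 2190 K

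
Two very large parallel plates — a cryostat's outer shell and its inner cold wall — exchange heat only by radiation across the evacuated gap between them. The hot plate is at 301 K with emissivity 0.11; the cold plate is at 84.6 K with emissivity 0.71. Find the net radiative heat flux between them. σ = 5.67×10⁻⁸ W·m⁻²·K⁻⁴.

q ≈ 48.7 W/m²

For two infinite grey parallel plates, q = σ(T₁⁴ − T₂⁴)/(1/ε₁ + 1/ε₂ − 1).
T₁⁴ − T₂⁴ = 8.209×10⁹ − 5.122×10⁷ = 8.157×10⁹ K⁴.
1/ε₁ + 1/ε₂ − 1 = 9.091 + 1.408 − 1 = 9.499.
q = 5.67×10⁻⁸ × 8.157×10⁹ / 9.499.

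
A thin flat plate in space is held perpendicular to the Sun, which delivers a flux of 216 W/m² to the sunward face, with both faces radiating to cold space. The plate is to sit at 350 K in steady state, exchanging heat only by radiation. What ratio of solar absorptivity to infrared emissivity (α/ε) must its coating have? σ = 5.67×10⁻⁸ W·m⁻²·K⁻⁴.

Balance: αS·A = εσ·2A·T⁴ ⇒ α/ε = 2σT⁴/S.
α/ε = 2·5.67×10⁻⁸·(350)⁴/216 = 2·5.67×10⁻⁸·1.501×10¹⁰/216.

α/ε ≈ 7.88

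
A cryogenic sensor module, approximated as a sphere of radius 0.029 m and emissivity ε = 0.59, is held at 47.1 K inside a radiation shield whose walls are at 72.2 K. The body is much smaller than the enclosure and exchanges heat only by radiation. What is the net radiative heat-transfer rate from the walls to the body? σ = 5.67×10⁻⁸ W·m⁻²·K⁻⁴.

P_net ≈ 0.00787 W

For a small grey body in a large enclosure: P_net = εσA(T_body⁴ − T_wall⁴).
A = 4πr² = 0.01057 m²; T_body⁴ − T_wall⁴ = 4.921×10⁶ − 2.717×10⁷ = -2.225×10⁷ K⁴.
|P_net| = 0.59·5.67×10⁻⁸·0.01057·2.225×10⁷.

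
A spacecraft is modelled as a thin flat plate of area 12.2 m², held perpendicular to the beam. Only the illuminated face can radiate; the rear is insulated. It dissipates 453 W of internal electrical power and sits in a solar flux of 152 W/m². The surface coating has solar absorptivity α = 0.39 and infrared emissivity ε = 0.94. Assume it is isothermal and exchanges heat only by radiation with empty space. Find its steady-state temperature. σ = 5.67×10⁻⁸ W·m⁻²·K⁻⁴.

At steady state, absorbed solar power + internal power = radiated power.
Absorbed: α·S·A_cross = 0.39·152·12.20 = 723.2 W (cross-section A).
Total input = 723.2 + 453 = 1176 W.
Radiated: εσ·A_surf·T⁴ with A_surf = A = 12.20 m².
T⁴ = 1176/(0.94·5.67×10⁻⁸·12.20) = 1.809×10⁹ K⁴.

T ≈ 206 K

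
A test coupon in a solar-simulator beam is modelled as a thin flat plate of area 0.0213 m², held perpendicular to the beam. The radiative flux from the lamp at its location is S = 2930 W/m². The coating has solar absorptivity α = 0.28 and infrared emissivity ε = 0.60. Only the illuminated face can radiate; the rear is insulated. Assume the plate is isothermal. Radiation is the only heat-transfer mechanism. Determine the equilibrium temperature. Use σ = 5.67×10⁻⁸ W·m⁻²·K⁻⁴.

T ≈ 394 K

At equilibrium, absorbed power = emitted power.
Absorbing cross-section = A = 0.02130 m²; emitting surface = A = 0.02130 m² (ratio 1).
αS·A_cross = εσ·A_surf·T⁴  ⇒  T⁴ = αS/(ε·1σ).
T⁴ = 0.280·2930/(0.60·1·5.67×10⁻⁸) = 2.412×10¹⁰ K⁴.
T = (2.412×10¹⁰)^(1/4).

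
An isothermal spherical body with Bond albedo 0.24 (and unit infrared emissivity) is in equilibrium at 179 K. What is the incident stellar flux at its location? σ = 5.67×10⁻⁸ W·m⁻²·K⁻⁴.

(1−a)S·πr² = σ·4πr²·T⁴ ⇒ S = 4σT⁴/(1−a).
S = 4·5.67×10⁻⁸·1.027×10⁹/0.760.

S ≈ 306 W/m²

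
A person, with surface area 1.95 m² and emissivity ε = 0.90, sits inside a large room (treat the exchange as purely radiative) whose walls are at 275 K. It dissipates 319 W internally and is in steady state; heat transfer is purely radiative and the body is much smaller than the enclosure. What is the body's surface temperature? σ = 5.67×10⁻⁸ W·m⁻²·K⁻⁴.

For a small grey body in a large enclosure, net radiated power = εσA(T⁴ − T_w⁴).
Steady state: P = εσA(T⁴ − T_w⁴) with A = 1.95 m².
T⁴ = P/(εσA) + T_w⁴ = 319/(0.90·5.67×10⁻⁸·1.950) + (275)⁴
    = 3.206×10⁹ + 5.719×10⁹ = 8.925×10⁹ K⁴.

T ≈ 307 K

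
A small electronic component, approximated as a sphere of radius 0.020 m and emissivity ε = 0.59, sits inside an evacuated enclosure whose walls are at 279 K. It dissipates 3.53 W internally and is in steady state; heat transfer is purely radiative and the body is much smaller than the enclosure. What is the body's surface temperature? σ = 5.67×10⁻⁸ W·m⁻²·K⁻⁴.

For a small grey body in a large enclosure, net radiated power = εσA(T⁴ − T_w⁴).
Steady state: P = εσA(T⁴ − T_w⁴) with A = 4πr² = 0.005027 m².
T⁴ = P/(εσA) + T_w⁴ = 3.53/(0.59·5.67×10⁻⁸·0.005027) + (279)⁴
    = 2.099×10¹⁰ + 6.059×10⁹ = 2.705×10¹⁰ K⁴.

T ≈ 406 K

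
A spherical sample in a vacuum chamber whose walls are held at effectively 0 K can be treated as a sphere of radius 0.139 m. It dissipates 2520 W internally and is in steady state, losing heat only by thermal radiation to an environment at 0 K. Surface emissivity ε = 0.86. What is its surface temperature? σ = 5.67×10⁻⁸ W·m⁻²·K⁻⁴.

T ≈ 679 K

Steady state: internal power = radiated power, P = εσA T⁴.
Radiating area A = 4πr² = 0.2428 m².
T⁴ = P/(εσA) = 2520/(0.86·5.67×10⁻⁸·0.2428) = 2.129×10¹¹ K⁴.
T = (2.129×10¹¹)^(1/4).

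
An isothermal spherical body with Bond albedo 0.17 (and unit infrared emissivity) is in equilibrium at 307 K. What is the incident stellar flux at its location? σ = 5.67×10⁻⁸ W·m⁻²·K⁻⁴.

S ≈ 2430 W/m²

(1−a)S·πr² = σ·4πr²·T⁴ ⇒ S = 4σT⁴/(1−a).
S = 4·5.67×10⁻⁸·8.883×10⁹/0.830.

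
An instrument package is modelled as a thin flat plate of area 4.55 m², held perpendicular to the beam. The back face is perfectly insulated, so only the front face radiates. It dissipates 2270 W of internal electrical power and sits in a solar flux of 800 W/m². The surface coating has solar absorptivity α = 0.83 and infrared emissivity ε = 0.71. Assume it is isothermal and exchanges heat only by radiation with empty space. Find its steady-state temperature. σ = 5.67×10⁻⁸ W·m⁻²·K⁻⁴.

At steady state, absorbed solar power + internal power = radiated power.
Absorbed: α·S·A_cross = 0.83·800·4.550 = 3021 W (cross-section A).
Total input = 3021 + 2270 = 5291 W.
Radiated: εσ·A_surf·T⁴ with A_surf = A = 4.550 m².
T⁴ = 5291/(0.71·5.67×10⁻⁸·4.550) = 2.889×10¹⁰ K⁴.

T ≈ 412 K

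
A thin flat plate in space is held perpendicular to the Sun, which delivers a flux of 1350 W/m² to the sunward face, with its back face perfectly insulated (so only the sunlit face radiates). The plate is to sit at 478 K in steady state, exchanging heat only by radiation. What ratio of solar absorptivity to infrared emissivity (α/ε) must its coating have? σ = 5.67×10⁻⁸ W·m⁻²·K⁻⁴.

α/ε ≈ 2.19

Balance: αS·A = εσ·1A·T⁴ ⇒ α/ε = σT⁴/S.
α/ε = 5.67×10⁻⁸·(478)⁴/1350 = 5.67×10⁻⁸·5.220×10¹⁰/1350.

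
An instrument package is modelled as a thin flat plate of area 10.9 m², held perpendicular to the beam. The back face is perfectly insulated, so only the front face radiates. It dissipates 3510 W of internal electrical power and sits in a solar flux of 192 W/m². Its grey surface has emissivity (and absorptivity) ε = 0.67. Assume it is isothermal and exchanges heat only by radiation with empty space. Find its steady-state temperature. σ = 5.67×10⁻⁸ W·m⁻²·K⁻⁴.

At steady state, absorbed solar power + internal power = radiated power.
Absorbed: α·S·A_cross = 0.67·192·10.90 = 1402 W (cross-section A).
Total input = 1402 + 3510 = 4912 W.
Radiated: εσ·A_surf·T⁴ with A_surf = A = 10.90 m².
T⁴ = 4912/(0.67·5.67×10⁻⁸·10.90) = 1.186×10¹⁰ K⁴.

T ≈ 330 K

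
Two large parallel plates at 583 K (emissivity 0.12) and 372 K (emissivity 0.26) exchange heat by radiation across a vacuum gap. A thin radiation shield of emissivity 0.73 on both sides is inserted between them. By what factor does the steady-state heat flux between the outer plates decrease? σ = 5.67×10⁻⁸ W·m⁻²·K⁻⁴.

Without shield: q₀ = σΔ(T⁴)/(1/ε₁+1/ε₂−1) with denominator 11.18.
With shield the two gaps are in series; the resistances add: (1/ε₁+1/ε_s−1)+(1/ε_s+1/ε₂−1) = 8.703+4.216 = 12.92.
Heat-flux ratio q₀/q = 12.92/11.18.

factor ≈ 1.16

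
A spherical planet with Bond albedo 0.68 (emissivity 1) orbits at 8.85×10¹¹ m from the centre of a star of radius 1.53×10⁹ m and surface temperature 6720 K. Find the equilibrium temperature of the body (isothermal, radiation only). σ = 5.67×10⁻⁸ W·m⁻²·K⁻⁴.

The star's surface emits σT_*⁴; at distance d the flux is S = σT_*⁴(R_*/d)².
S = 5.67×10⁻⁸·(6720)⁴·(1.53×10⁹/8.85×10¹¹)² = 345.6 W/m².
For an isothermal sphere T⁴ = (1−a)S/(4σ) = 4.876×10⁸ K⁴.

T ≈ 149 K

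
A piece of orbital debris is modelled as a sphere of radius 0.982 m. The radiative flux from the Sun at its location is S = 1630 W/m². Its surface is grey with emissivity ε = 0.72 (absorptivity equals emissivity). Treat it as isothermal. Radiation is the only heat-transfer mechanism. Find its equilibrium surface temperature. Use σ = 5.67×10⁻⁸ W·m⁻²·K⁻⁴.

T ≈ 291 K

At equilibrium, absorbed power = emitted power.
Absorbing cross-section = πr² = 3.030 m²; emitting surface = 4πr² = 12.12 m² (ratio 4).
εS·A_cross = εσ·A_surf·T⁴  ⇒  T⁴ = S/(4σ)   (ε cancels).
T⁴ = 1630/(4·5.67×10⁻⁸) = 7.187×10⁹ K⁴.
T = (7.187×10⁹)^(1/4).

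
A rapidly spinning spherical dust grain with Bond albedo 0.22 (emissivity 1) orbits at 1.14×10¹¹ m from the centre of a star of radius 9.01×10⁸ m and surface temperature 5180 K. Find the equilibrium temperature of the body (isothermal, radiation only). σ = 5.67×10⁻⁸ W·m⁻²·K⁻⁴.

T ≈ 306 K

The star's surface emits σT_*⁴; at distance d the flux is S = σT_*⁴(R_*/d)².
S = 5.67×10⁻⁸·(5180)⁴·(9.01×10⁸/1.14×10¹¹)² = 2550 W/m².
For an isothermal sphere T⁴ = (1−a)S/(4σ) = 8.770×10⁹ K⁴.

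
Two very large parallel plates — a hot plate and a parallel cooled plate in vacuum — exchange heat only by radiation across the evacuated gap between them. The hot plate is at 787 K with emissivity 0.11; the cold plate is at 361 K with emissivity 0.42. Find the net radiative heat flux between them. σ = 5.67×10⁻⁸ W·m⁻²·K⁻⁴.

q ≈ 1990 W/m²

For two infinite grey parallel plates, q = σ(T₁⁴ − T₂⁴)/(1/ε₁ + 1/ε₂ − 1).
T₁⁴ − T₂⁴ = 3.836×10¹¹ − 1.698×10¹⁰ = 3.666×10¹¹ K⁴.
1/ε₁ + 1/ε₂ − 1 = 9.091 + 2.381 − 1 = 10.47.
q = 5.67×10⁻⁸ × 3.666×10¹¹ / 10.47.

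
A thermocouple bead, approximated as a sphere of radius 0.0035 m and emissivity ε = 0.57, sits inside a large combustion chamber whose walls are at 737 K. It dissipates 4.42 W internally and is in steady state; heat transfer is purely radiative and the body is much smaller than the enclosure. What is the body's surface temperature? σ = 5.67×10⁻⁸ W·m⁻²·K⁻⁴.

T ≈ 1040 K

For a small grey body in a large enclosure, net radiated power = εσA(T⁴ − T_w⁴).
Steady state: P = εσA(T⁴ − T_w⁴) with A = 4πr² = 1.539×10⁻⁴ m².
T⁴ = P/(εσA) + T_w⁴ = 4.42/(0.57·5.67×10⁻⁸·1.539×10⁻⁴) + (737)⁴
    = 8.884×10¹¹ + 2.950×10¹¹ = 1.183×10¹² K⁴.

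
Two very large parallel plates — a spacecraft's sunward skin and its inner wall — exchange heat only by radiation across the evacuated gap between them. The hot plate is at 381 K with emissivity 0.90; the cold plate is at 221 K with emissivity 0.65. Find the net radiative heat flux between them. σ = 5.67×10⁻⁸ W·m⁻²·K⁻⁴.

q ≈ 642 W/m²

For two infinite grey parallel plates, q = σ(T₁⁴ − T₂⁴)/(1/ε₁ + 1/ε₂ − 1).
T₁⁴ − T₂⁴ = 2.107×10¹⁰ − 2.385×10⁹ = 1.869×10¹⁰ K⁴.
1/ε₁ + 1/ε₂ − 1 = 1.111 + 1.538 − 1 = 1.650.
q = 5.67×10⁻⁸ × 1.869×10¹⁰ / 1.650.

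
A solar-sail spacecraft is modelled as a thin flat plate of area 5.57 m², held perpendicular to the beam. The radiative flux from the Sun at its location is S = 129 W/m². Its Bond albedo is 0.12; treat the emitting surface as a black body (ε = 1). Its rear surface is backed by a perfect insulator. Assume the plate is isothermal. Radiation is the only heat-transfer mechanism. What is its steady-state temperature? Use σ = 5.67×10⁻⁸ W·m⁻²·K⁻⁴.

At equilibrium, absorbed power = emitted power.
Absorbing cross-section = A = 5.570 m²; emitting surface = A = 5.570 m² (ratio 1).
(1−a)S·A_cross = εσ·A_surf·T⁴  ⇒  T⁴ = (1−a)S/(1σ).
T⁴ = 0.880·129/(1·5.67×10⁻⁸) = 2.002×10⁹ K⁴.
T = (2.002×10⁹)^(1/4).

T ≈ 212 K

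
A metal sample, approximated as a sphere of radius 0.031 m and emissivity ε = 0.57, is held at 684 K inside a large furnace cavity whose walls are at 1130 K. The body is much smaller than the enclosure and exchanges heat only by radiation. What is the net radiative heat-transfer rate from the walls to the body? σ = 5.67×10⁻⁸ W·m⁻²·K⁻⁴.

For a small grey body in a large enclosure: P_net = εσA(T_body⁴ − T_wall⁴).
A = 4πr² = 0.01208 m²; T_body⁴ − T_wall⁴ = 2.189×10¹¹ − 1.630×10¹² = -1.412×10¹² K⁴.
|P_net| = 0.57·5.67×10⁻⁸·0.01208·1.412×10¹².

P_net ≈ 551 W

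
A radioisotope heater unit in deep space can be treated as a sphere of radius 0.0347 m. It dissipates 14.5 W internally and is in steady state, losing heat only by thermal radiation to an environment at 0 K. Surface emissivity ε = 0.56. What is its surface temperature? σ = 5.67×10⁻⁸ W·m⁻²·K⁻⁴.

Steady state: internal power = radiated power, P = εσA T⁴.
Radiating area A = 4πr² = 0.01513 m².
T⁴ = P/(εσA) = 14.5/(0.56·5.67×10⁻⁸·0.01513) = 3.018×10¹⁰ K⁴.
T = (3.018×10¹⁰)^(1/4).

T ≈ 417 K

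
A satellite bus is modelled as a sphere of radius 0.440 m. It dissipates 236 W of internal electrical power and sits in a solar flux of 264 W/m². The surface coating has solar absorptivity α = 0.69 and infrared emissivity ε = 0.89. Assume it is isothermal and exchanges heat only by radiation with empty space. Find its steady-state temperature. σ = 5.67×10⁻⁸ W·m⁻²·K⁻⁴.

At steady state, absorbed solar power + internal power = radiated power.
Absorbed: α·S·A_cross = 0.69·264·0.6082 = 110.8 W (cross-section πr²).
Total input = 110.8 + 236 = 346.8 W.
Radiated: εσ·A_surf·T⁴ with A_surf = 4πr² = 2.433 m².
T⁴ = 346.8/(0.89·5.67×10⁻⁸·2.433) = 2.825×10⁹ K⁴.

T ≈ 231 K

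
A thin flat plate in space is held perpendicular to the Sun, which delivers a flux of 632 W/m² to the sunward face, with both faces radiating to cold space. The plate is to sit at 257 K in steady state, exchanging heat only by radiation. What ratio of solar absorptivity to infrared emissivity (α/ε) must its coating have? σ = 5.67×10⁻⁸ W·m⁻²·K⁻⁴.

Balance: αS·A = εσ·2A·T⁴ ⇒ α/ε = 2σT⁴/S.
α/ε = 2·5.67×10⁻⁸·(257)⁴/632 = 2·5.67×10⁻⁸·4.362×10⁹/632.

α/ε ≈ 0.783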